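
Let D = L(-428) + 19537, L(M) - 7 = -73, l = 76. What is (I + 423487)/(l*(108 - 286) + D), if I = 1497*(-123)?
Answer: 239356/5943 ≈ 40.275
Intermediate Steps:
L(M) = -66 (L(M) = 7 - 73 = -66)
D = 19471 (D = -66 + 19537 = 19471)
I = -184131
(I + 423487)/(l*(108 - 286) + D) = (-184131 + 423487)/(76*(108 - 286) + 19471) = 239356/(76*(-178) + 19471) = 239356/(-13528 + 19471) = 239356/5943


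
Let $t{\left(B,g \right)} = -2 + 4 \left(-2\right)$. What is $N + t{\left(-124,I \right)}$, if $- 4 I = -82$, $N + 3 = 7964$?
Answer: $7951$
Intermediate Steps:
$N = 7961$ ($N = -3 + 7964 = 7961$)
$I = \frac{41}{2}$ ($I = \left(- \frac{1}{4}\right) \left(-82\right) = \frac{41}{2} \approx 20.5$)
$t{\left(B,g \right)} = -10$ ($t{\left(B,g \right)} = -2 - 8 = -10$)
$N + t{\left(-124,I \right)} = 7961 - 10 = 7951$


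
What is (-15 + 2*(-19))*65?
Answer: -3445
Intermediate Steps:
(-15 + 2*(-19))*65 = (-15 - 38)*65 = -53*65 = -3445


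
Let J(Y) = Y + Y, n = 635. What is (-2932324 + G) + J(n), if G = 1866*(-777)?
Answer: -4380936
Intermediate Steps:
J(Y) = 2*Y
G = -1449882
(-2932324 + G) + J(n) = (-2932324 - 1449882) + 2*635 = -4382206 + 1270 = -4380936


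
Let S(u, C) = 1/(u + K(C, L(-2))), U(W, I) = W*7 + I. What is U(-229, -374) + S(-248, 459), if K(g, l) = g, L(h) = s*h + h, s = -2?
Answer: -417146/211 ≈ -1977.0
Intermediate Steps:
L(h) = -h (L(h) = -2*h + h = -h)
U(W, I) = I + 7*W (U(W, I) = 7*W + I = I + 7*W)
S(u, C) = 1/(C + u) (S(u, C) = 1/(u + C) = 1/(C + u))
U(-229, -374) + S(-248, 459) = (-374 + 7*(-229)) + 1/(459 - 248) = (-374 - 1603) + 1/211 = -1977 + 1/211 = -417146/211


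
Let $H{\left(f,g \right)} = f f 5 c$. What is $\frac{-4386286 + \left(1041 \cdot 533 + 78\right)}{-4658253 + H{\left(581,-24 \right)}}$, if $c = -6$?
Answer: $\frac{3831355}{14785083} \approx 0.25914$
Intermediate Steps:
$H{\left(f,g \right)} = - 30 f^{2}$ ($H{\left(f,g \right)} = f f 5 \left(-6\right) = f^{2} \cdot 5 \left(-6\right) = 5 f^{2} \left(-6\right) = - 30 f^{2}$)
$\frac{-4386286 + \left(1041 \cdot 533 + 78\right)}{-4658253 + H{\left(581,-24 \right)}} = \frac{-4386286 + \left(1041 \cdot 533 + 78\right)}{-4658253 - 30 \cdot 581^{2}} = \frac{-4386286 + \left(554853 + 78\right)}{-4658253 - 10126830} = \frac{-4386286 + 554931}{-4658253 - 10126830} = - \frac{3831355}{-14785083} = \left(-3831355\right) \left(- \frac{1}{14785083}\right) = \frac{3831355}{14785083}$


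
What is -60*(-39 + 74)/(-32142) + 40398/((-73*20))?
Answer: -107950543/3910610 ≈ -27.605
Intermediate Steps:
-60*(-39 + 74)/(-32142) + 40398/((-73*20)) = -60*35*(-1/32142) + 40398/(-1460) = -2100*(-1/32142) + 40398*(-1/1460) = 350/5357 - 20199/730 = -107950543/3910610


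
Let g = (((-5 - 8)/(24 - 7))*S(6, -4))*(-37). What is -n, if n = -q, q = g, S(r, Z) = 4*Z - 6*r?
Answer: -25012/17 ≈ -1471.3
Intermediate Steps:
S(r, Z) = -6*r + 4*Z
g = -25012/17 (g = (((-5 - 8)/(24 - 7))*(-6*6 + 4*(-4)))*(-37) = ((-13/17)*(-36 - 16))*(-37) = (-13*1/17*(-52))*(-37) = -13/17*(-52)*(-37) = (676/17)*(-37) = -25012/17 ≈ -1471.3)
q = -25012/17 ≈ -1471.3
n = 25012/17 (n = -1*(-25012/17) = 25012/17 ≈ 1471.3)
-n = -1*25012/17 = -25012/17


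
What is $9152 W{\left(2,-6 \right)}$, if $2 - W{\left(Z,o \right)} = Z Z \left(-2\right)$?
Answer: $91520$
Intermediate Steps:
$W{\left(Z,o \right)} = 2 + 2 Z^{2}$ ($W{\left(Z,o \right)} = 2 - Z Z \left(-2\right) = 2 - Z^{2} \left(-2\right) = 2 - - 2 Z^{2} = 2 + 2 Z^{2}$)
$9152 W{\left(2,-6 \right)} = 9152 \left(2 + 2 \cdot 2^{2}\right) = 9152 \left(2 + 2 \cdot 4\right) = 9152 \left(2 + 8\right) = 9152 \cdot 10 = 91520$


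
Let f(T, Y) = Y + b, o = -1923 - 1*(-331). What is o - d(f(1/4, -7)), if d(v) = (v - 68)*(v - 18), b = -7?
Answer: -4216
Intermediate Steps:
o = -1592 (o = -1923 + 331 = -1592)
f(T, Y) = -7 + Y (f(T, Y) = Y - 7 = -7 + Y)
d(v) = (-68 + v)*(-18 + v)
o - d(f(1/4, -7)) = -1592 - (1224 + (-7 - 7)**2 - 86*(-7 - 7)) = -1592 - (1224 + (-14)**2 - 86*(-14)) = -1592 - (1224 + 196 + 1204) = -1592 - 1*2624 = -1592 - 2624 = -4216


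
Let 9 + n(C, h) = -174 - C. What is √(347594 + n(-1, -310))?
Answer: 2*√86853 ≈ 589.42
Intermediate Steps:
n(C, h) = -183 - C (n(C, h) = -9 + (-174 - C) = -183 - C)
√(347594 + n(-1, -310)) = √(347594 + (-183 - 1*(-1))) = √(347594 + (-183 + 1)) = √(347594 - 182) = √347412 = 2*√86853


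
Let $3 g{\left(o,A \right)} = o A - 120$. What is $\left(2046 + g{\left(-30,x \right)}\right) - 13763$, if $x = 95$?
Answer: $-12707$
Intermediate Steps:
$g{\left(o,A \right)} = -40 + \frac{A o}{3}$ ($g{\left(o,A \right)} = \frac{o A - 120}{3} = \frac{A o - 120}{3} = \frac{-120 + A o}{3} = -40 + \frac{A o}{3}$)
$\left(2046 + g{\left(-30,x \right)}\right) - 13763 = \left(2046 + \left(-40 + \frac{1}{3} \cdot 95 \left(-30\right)\right)\right) - 13763 = \left(2046 - 990\right) - 13763 = 1056 - 13763 = -12707$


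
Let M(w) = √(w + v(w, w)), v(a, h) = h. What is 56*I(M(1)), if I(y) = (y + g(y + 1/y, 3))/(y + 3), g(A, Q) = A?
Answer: -40 + 60*√2 ≈ 44.853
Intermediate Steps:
M(w) = √2*√w (M(w) = √(w + w) = √(2*w) = √2*√w)
I(y) = (1/y + 2*y)/(3 + y) (I(y) = (y + (y + 1/y))/(y + 3) = (1/y + 2*y)/(3 + y))
56*I(M(1)) = 56*((1 + 2*(√2*√1)²)/(((√2*√1))*(3 + √2*√1))) = 56*((1 + 2*(√2*1)²)/(((√2*1))*(3 + √2*1))) = 56*((1 + 2*(√2)²)/((√2)*(3 + √2))) = 56*((√2/2)*(1 + 2*2)/(3 + √2)) = 56*((√2/2)*(1 + 4)/(3 + √2)) = 56*((√2/2)*5/(3 + √2)) = 56*(5*√2/(2*(3 + √2))) = 140*√2/(3 + √2)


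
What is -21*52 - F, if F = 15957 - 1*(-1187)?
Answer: -18236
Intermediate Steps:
F = 17144 (F = 15957 + 1187 = 17144)
-21*52 - F = -21*52 - 1*17144 = -1092 - 17144 = -18236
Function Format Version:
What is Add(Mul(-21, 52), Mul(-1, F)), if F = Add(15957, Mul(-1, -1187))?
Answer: -18236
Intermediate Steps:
F = 17144 (F = Add(15957, 1187) = 17144)
Add(Mul(-21, 52), Mul(-1, F)) = Add(Mul(-21, 52), Mul(-1, 17144)) = Add(-1092, -17144) = -18236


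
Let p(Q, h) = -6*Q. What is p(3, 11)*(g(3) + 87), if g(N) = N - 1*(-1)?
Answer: -1638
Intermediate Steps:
g(N) = 1 + N (g(N) = N + 1 = 1 + N)
p(3, 11)*(g(3) + 87) = (-6*3)*((1 + 3) + 87) = -18*(4 + 87) = -18*91 = -1638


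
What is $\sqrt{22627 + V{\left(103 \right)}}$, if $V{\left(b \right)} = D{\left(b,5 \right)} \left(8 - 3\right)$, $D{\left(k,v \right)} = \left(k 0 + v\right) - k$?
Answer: $\sqrt{22137} \approx 148.79$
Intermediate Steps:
$D{\left(k,v \right)} = v - k$ ($D{\left(k,v \right)} = \left(0 + v\right) - k = v - k$)
$V{\left(b \right)} = 25 - 5 b$ ($V{\left(b \right)} = \left(5 - b\right) \left(8 - 3\right) = \left(5 - b\right) 5 = 25 - 5 b$)
$\sqrt{22627 + V{\left(103 \right)}} = \sqrt{22627 + \left(25 - 515\right)} = \sqrt{22627 - 490} = \sqrt{22137}$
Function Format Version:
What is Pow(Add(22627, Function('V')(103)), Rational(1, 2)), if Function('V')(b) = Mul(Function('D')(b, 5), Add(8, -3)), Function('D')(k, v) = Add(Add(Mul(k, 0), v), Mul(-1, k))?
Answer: Pow(22137, Rational(1, 2)) ≈ 148.79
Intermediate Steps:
Function('D')(k, v) = Add(v, Mul(-1, k)) (Function('D')(k, v) = Add(Add(0, v), Mul(-1, k)) = Add(v, Mul(-1, k)))
Function('V')(b) = Add(25, Mul(-5, b)) (Function('V')(b) = Mul(Add(5, Mul(-1, b)), Add(8, -3)) = Mul(Add(5, Mul(-1, b)), 5) = Add(25, Mul(-5, b)))
Pow(Add(22627, Function('V')(103)), Rational(1, 2)) = Pow(Add(22627, Add(25, Mul(-5, 103))), Rational(1, 2)) = Pow(Add(22627, Add(25, -515)), Rational(1, 2)) = Pow(Add(22627, -490), Rational(1, 2)) = Pow(22137, Rational(1, 2))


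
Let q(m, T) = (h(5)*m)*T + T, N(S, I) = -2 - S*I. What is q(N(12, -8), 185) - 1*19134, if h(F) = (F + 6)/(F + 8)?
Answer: -55047/13 ≈ -4234.4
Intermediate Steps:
h(F) = (6 + F)/(8 + F)
N(S, I) = -2 - I*S
q(m, T) = T + 11*T*m/13 (q(m, T) = (((6 + 5)/(8 + 5))*m)*T + T = ((11/13)*m)*T + T = (((1/13)*11)*m)*T + T = (11*m/13)*T + T = 11*T*m/13 + T = T + 11*T*m/13)
q(N(12, -8), 185) - 1*19134 = (1/13)*185*(13 + 11*(-2 - 1*(-8)*12)) - 1*19134 = (1/13)*185*(13 + 11*(-2 + 96)) - 19134 = (1/13)*185*(13 + 11*94) - 19134 = (1/13)*185*(13 + 1034) - 19134 = (1/13)*185*1047 - 19134 = 193695/13 - 19134 = -55047/13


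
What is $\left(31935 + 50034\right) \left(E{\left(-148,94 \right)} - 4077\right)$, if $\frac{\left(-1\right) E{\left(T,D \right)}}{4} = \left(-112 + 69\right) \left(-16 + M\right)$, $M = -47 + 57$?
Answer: $-418779621$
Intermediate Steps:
$M = 10$
$E{\left(T,D \right)} = -1032$ ($E{\left(T,D \right)} = - 4 \left(-112 + 69\right) \left(-16 + 10\right) = - 4 \left(\left(-43\right) \left(-6\right)\right) = \left(-4\right) 258 = -1032$)
$\left(31935 + 50034\right) \left(E{\left(-148,94 \right)} - 4077\right) = \left(31935 + 50034\right) \left(-1032 - 4077\right) = 81969 \left(-5109\right) = -418779621$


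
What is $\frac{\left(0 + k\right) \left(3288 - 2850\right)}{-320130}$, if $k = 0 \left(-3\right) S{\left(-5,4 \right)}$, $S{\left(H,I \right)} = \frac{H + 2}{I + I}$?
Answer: $0$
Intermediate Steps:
$S{\left(H,I \right)} = \frac{2 + H}{2 I}$
$k = 0$ ($k = 0 \left(-3\right) \frac{2 - 5}{2 \cdot 4} = 0 \cdot \frac{1}{2} \cdot \frac{1}{4} \left(-3\right) = 0 \left(- \frac{3}{8}\right) = 0$)
$\frac{\left(0 + k\right) \left(3288 - 2850\right)}{-320130} = \frac{\left(0 + 0\right) \left(3288 - 2850\right)}{-320130} = 0 \cdot 438 \left(- \frac{1}{320130}\right) = 0 \left(- \frac{1}{320130}\right) = 0$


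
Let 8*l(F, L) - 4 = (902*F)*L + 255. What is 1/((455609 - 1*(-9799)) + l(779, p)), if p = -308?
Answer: -8/212695141 ≈ -3.7612e-8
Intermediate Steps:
l(F, L) = 259/8 + 451*F*L/4 (l(F, L) = ½ + ((902*F)*L + 255)/8 = ½ + (902*F*L + 255)/8 = ½ + (255 + 902*F*L)/8 = ½ + (255/8 + 451*F*L/4) = 259/8 + 451*F*L/4)
1/((455609 - 1*(-9799)) + l(779, p)) = 1/((455609 - 1*(-9799)) + (259/8 + (451/4)*779*(-308))) = 1/((455609 + 9799) + (259/8 - 27052333)) = 1/(465408 - 216418405/8) = 1/(-212695141/8) = -8/212695141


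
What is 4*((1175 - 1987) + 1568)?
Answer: 3024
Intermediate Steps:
4*((1175 - 1987) + 1568) = 4*(-812 + 1568) = 4*756 = 3024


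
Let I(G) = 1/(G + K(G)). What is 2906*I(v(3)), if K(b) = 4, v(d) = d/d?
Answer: 2906/5 ≈ 581.20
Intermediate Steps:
v(d) = 1
I(G) = 1/(4 + G) (I(G) = 1/(G + 4) = 1/(4 + G))
2906*I(v(3)) = 2906/(4 + 1) = 2906/5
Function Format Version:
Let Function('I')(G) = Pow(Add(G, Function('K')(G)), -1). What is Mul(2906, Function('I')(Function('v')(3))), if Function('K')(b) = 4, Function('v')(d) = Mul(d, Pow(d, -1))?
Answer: Rational(2906, 5) ≈ 581.20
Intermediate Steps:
Function('v')(d) = 1
Function('I')(G) = Pow(Add(4, G), -1) (Function('I')(G) = Pow(Add(G, 4), -1) = Pow(Add(4, G), -1))
Mul(2906, Function('I')(Function('v')(3))) = Mul(2906, Pow(Add(4, 1), -1)) = Mul(2906, Pow(5, -1)) = Mul(2906, Rational(1, 5)) = Rational(2906, 5)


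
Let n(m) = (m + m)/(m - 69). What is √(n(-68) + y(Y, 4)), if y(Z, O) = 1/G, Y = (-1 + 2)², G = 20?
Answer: √1957045/1370 ≈ 1.0211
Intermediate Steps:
Y = 1 (Y = 1² = 1)
n(m) = 2*m/(-69 + m) (n(m) = (2*m)/(-69 + m) = 2*m/(-69 + m))
y(Z, O) = 1/20
√(n(-68) + y(Y, 4)) = √(2*(-68)/(-69 - 68) + 1/20) = √(2*(-68)/(-137) + 1/20) = √(2*(-68)*(-1/137) + 1/20) = √(136/137 + 1/20) = √(2857/2740) = √1957045/1370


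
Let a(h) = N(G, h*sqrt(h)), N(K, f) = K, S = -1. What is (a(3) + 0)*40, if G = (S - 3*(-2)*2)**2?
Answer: 4840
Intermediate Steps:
G = 121 (G = (-1 - 3*(-2)*2)**2 = (-1 + 6*2)**2 = (-1 + 12)**2 = 11**2 = 121)
a(h) = 121
(a(3) + 0)*40 = (121 + 0)*40 = 121*40 = 4840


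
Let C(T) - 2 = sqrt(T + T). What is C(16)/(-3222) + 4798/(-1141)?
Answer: -7730719/1838151 - 2*sqrt(2)/1611 ≈ -4.2075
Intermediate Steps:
C(T) = 2 + sqrt(2)*sqrt(T) (C(T) = 2 + sqrt(T + T) = 2 + sqrt(2*T) = 2 + sqrt(2)*sqrt(T))
C(16)/(-3222) + 4798/(-1141) = (2 + sqrt(2)*sqrt(16))/(-3222) + 4798/(-1141) = (2 + sqrt(2)*4)*(-1/3222) + 4798*(-1/1141) = (2 + 4*sqrt(2))*(-1/3222) - 4798/1141 = (-1/1611 - 2*sqrt(2)/1611) - 4798/1141 = -7730719/1838151 - 2*sqrt(2)/1611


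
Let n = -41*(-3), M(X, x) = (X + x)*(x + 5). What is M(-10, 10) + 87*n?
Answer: 10701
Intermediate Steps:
M(X, x) = (5 + x)*(X + x) (M(X, x) = (X + x)*(5 + x) = (5 + x)*(X + x))
n = 123
M(-10, 10) + 87*n = (10² + 5*(-10) + 5*10 - 10*10) + 87*123 = (100 - 50 + 50 - 100) + 10701 = 0 + 10701 = 10701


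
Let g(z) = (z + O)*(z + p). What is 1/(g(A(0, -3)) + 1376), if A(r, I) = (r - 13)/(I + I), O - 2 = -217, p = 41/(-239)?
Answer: 8604/8185607 ≈ 0.0010511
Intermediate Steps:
p = -41/239 (p = 41*(-1/239) = -41/239 ≈ -0.17155)
O = -215 (O = 2 - 217 = -215)
A(r, I) = (-13 + r)/(2*I) (A(r, I) = (-13 + r)/((2*I)) = (-13 + r)*(1/(2*I)) = (-13 + r)/(2*I))
g(z) = (-215 + z)*(-41/239 + z) (g(z) = (z - 215)*(z - 41/239) = (-215 + z)*(-41/239 + z))
1/(g(A(0, -3)) + 1376) = 1/((8815/239 + ((1/2)*(-13 + 0)/(-3))**2 - 25713*(-13 + 0)/(239*(-3))) + 1376) = 1/((8815/239 + ((1/2)*(-1/3)*(-13))**2 - 25713*(-1)*(-13)/(239*3)) + 1376) = 1/((8815/239 + (13/6)**2 - 51426/239*13/6) + 1376) = 1/((8815/239 + 169/36 - 111423/239) + 1376) = 1/(-3653497/8604 + 1376) = 1/(8185607/8604) = 8604/8185607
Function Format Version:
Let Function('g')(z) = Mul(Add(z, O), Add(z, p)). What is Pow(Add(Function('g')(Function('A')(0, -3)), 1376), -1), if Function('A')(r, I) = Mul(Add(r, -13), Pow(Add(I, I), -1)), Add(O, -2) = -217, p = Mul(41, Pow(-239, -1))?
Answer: Rational(8604, 8185607) ≈ 0.0010511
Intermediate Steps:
p = Rational(-41, 239) (p = Mul(41, Rational(-1, 239)) = Rational(-41, 239) ≈ -0.17155)
O = -215 (O = Add(2, -217) = -215)
Function('A')(r, I) = Mul(Rational(1, 2), Pow(I, -1), Add(-13, r)) (Function('A')(r, I) = Mul(Add(-13, r), Pow(Mul(2, I), -1)) = Mul(Add(-13, r), Mul(Rational(1, 2), Pow(I, -1))) = Mul(Rational(1, 2), Pow(I, -1), Add(-13, r)))
Function('g')(z) = Mul(Add(-215, z), Add(Rational(-41, 239), z)) (Function('g')(z) = Mul(Add(z, -215), Add(z, Rational(-41, 239))) = Mul(Add(-215, z), Add(Rational(-41, 239), z)))
Pow(Add(Function('g')(Function('A')(0, -3)), 1376), -1) = Pow(Add(Add(Rational(8815, 239), Pow(Mul(Rational(1, 2), Pow(-3, -1), Add(-13, 0)), 2), Mul(Rational(-51426, 239), Mul(Rational(1, 2), Pow(-3, -1), Add(-13, 0)))), 1376), -1) = Pow(Add(Add(Rational(8815, 239), Pow(Mul(Rational(1, 2), Rational(-1, 3), -13), 2), Mul(Rational(-51426, 239), Mul(Rational(1, 2), Rational(-1, 3), -13))), 1376), -1) = Pow(Add(Add(Rational(8815, 239), Pow(Rational(13, 6), 2), Mul(Rational(-51426, 239), Rational(13, 6))), 1376), -1) = Pow(Add(Add(Rational(8815, 239), Rational(169, 36), Rational(-111423, 239)), 1376), -1) = Pow(Add(Rational(-3653497, 8604), 1376), -1) = Pow(Rational(8185607, 8604), -1) = Rational(8604, 8185607)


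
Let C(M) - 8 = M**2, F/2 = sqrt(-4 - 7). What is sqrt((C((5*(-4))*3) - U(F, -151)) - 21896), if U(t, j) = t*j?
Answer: sqrt(-18288 + 302*I*sqrt(11)) ≈ 3.702 + 135.28*I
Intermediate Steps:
F = 2*I*sqrt(11) (F = 2*sqrt(-4 - 7) = 2*sqrt(-11) = 2*(I*sqrt(11)) = 2*I*sqrt(11) ≈ 6.6332*I)
C(M) = 8 + M**2
U(t, j) = j*t
sqrt((C((5*(-4))*3) - U(F, -151)) - 21896) = sqrt(((8 + ((5*(-4))*3)**2) - (-151)*2*I*sqrt(11)) - 21896) = sqrt(((8 + (-20*3)**2) - (-302)*I*sqrt(11)) - 21896) = sqrt(((8 + (-60)**2) + 302*I*sqrt(11)) - 21896) = sqrt(((8 + 3600) + 302*I*sqrt(11)) - 21896) = sqrt((3608 + 302*I*sqrt(11)) - 21896) = sqrt(-18288 + 302*I*sqrt(11))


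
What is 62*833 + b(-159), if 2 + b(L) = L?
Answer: 51485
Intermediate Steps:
b(L) = -2 + L
62*833 + b(-159) = 62*833 + (-2 - 159) = 51646 - 161 = 51485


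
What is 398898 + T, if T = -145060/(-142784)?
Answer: 14239099273/35696 ≈ 3.9890e+5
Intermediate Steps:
T = 36265/35696 (T = -145060*(-1/142784) = 36265/35696 ≈ 1.0159)
398898 + T = 398898 + 36265/35696 = 14239099273/35696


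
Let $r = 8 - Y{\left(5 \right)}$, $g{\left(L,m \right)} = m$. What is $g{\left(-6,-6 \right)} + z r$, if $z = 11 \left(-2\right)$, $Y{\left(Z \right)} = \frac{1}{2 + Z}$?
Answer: $- \frac{1252}{7} \approx -178.86$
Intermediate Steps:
$r = \frac{55}{7}$ ($r = 8 - \frac{1}{2 + 5} = 8 - \frac{1}{7} = \frac{55}{7} \approx 7.8571$)
$z = -22$
$g{\left(-6,-6 \right)} + z r = -6 - \frac{1210}{7} = - \frac{1252}{7}$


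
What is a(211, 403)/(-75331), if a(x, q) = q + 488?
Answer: -891/75331 ≈ -0.011828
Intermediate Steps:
a(x, q) = 488 + q
a(211, 403)/(-75331) = (488 + 403)/(-75331) = 891*(-1/75331) = -891/75331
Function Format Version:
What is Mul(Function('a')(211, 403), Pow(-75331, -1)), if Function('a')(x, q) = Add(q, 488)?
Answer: Rational(-891, 75331) ≈ -0.011828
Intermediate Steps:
Function('a')(x, q) = Add(488, q)
Mul(Function('a')(211, 403), Pow(-75331, -1)) = Mul(Add(488, 403), Pow(-75331, -1)) = Mul(891, Rational(-1, 75331)) = Rational(-891, 75331)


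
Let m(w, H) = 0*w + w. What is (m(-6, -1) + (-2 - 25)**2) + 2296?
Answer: 3019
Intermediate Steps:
m(w, H) = w (m(w, H) = 0 + w = w)
(m(-6, -1) + (-2 - 25)**2) + 2296 = (-6 + (-2 - 25)**2) + 2296 = (-6 + (-27)**2) + 2296 = (-6 + 729) + 2296 = 723 + 2296 = 3019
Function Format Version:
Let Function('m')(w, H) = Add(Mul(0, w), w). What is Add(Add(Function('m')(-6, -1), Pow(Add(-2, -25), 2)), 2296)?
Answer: 3019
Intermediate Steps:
Function('m')(w, H) = w (Function('m')(w, H) = Add(0, w) = w)
Add(Add(Function('m')(-6, -1), Pow(Add(-2, -25), 2)), 2296) = Add(Add(-6, Pow(Add(-2, -25), 2)), 2296) = Add(Add(-6, Pow(-27, 2)), 2296) = Add(Add(-6, 729), 2296) = Add(723, 2296) = 3019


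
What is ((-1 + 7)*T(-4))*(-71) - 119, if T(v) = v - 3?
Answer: 2863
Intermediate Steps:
T(v) = -3 + v
((-1 + 7)*T(-4))*(-71) - 119 = ((-1 + 7)*(-3 - 4))*(-71) - 119 = (6*(-7))*(-71) - 119 = -42*(-71) - 119 = 2982 - 119 = 2863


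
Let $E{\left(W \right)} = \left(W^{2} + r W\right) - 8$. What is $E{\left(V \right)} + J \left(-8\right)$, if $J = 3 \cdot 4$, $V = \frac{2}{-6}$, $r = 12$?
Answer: $- \frac{971}{9} \approx -107.89$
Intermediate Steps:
$V = - \frac{1}{3}$ ($V = 2 \left(- \frac{1}{6}\right) = - \frac{1}{3} \approx -0.33333$)
$E{\left(W \right)} = -8 + W^{2} + 12 W$ ($E{\left(W \right)} = \left(W^{2} + 12 W\right) - 8 = -8 + W^{2} + 12 W$)
$J = 12$
$E{\left(V \right)} + J \left(-8\right) = \left(-8 + \left(- \frac{1}{3}\right)^{2} + 12 \left(- \frac{1}{3}\right)\right) + 12 \left(-8\right) = \left(-8 + \frac{1}{9} - 4\right) - 96 = - \frac{107}{9} - 96 = - \frac{971}{9}$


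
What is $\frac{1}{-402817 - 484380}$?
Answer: $- \frac{1}{887197} \approx -1.1271 \cdot 10^{-6}$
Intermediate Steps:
$\frac{1}{-402817 - 484380} = \frac{1}{-887197} = - \frac{1}{887197}$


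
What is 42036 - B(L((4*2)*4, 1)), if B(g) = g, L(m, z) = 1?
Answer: 42035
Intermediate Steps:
42036 - B(L((4*2)*4, 1)) = 42036 - 1*1 = 42036 - 1 = 42035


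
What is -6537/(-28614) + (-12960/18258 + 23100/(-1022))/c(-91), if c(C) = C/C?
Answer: -48909732059/2118761782 ≈ -23.084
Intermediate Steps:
c(C) = 1
-6537/(-28614) + (-12960/18258 + 23100/(-1022))/c(-91) = -6537/(-28614) + (-12960/18258 + 23100/(-1022))/1 = -6537*(-1/28614) + (-12960*1/18258 + 23100*(-1/1022))*1 = 2179/9538 + (-2160/3043 - 1650/73)*1 = 2179/9538 - 5178630/222139*1 = 2179/9538 - 5178630/222139 = -48909732059/2118761782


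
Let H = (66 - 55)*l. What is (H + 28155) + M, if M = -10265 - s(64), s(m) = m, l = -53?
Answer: 17243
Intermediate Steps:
M = -10329 (M = -10265 - 1*64 = -10265 - 64 = -10329)
H = -583 (H = (66 - 55)*(-53) = 11*(-53) = -583)
(H + 28155) + M = (-583 + 28155) - 10329 = 27572 - 10329 = 17243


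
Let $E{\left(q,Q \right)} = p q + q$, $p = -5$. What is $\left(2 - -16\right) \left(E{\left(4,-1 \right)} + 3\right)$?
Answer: $-234$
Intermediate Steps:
$E{\left(q,Q \right)} = - 4 q$ ($E{\left(q,Q \right)} = - 5 q + q = - 4 q$)
$\left(2 - -16\right) \left(E{\left(4,-1 \right)} + 3\right) = \left(2 - -16\right) \left(\left(-4\right) 4 + 3\right) = \left(2 + 16\right) \left(-16 + 3\right) = 18 \left(-13\right) = -234$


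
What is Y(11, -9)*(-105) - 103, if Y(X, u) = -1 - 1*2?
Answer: 212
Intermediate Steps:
Y(X, u) = -3 (Y(X, u) = -1 - 2 = -3)
Y(11, -9)*(-105) - 103 = -3*(-105) - 103 = 315 - 103 = 212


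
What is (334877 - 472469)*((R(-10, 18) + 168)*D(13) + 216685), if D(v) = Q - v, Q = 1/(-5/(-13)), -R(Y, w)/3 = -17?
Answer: -147503714904/5 ≈ -2.9501e+10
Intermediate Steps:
R(Y, w) = 51 (R(Y, w) = -3*(-17) = 51)
Q = 13/5 (Q = 1/(-5*(-1/13)) = 1/(5/13) = 13/5 ≈ 2.6000)
D(v) = 13/5 - v
(334877 - 472469)*((R(-10, 18) + 168)*D(13) + 216685) = (334877 - 472469)*((51 + 168)*(13/5 - 1*13) + 216685) = -137592*(219*(13/5 - 13) + 216685) = -137592*(219*(-52/5) + 216685) = -137592*(-11388/5 + 216685) = -137592*1072037/5 = -147503714904/5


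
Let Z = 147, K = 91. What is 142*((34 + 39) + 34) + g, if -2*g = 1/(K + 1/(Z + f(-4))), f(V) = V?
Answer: 395469289/26028 ≈ 15194.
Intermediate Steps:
g = -143/26028 (g = -1/(2*(91 + 1/(147 - 4))) = -1/(2*(91 + 1/143)) = -1/(2*13014/143) = -½*143/13014 = -143/26028 ≈ -0.0054941)
142*((34 + 39) + 34) + g = 142*((34 + 39) + 34) - 143/26028 = 142*(73 + 34) - 143/26028 = 142*107 - 143/26028 = 15194 - 143/26028 = 395469289/26028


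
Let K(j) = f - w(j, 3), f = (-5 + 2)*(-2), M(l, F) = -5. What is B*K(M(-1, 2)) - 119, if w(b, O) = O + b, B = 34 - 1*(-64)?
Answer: 665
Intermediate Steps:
B = 98 (B = 34 + 64 = 98)
f = 6 (f = -3*(-2) = 6)
K(j) = 3 - j (K(j) = 6 - (3 + j) = 6 + (-3 - j) = 3 - j)
B*K(M(-1, 2)) - 119 = 98*(3 - 1*(-5)) - 119 = 98*(3 + 5) - 119 = 98*8 - 119 = 784 - 119 = 665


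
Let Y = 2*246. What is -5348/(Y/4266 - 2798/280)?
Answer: 532339920/983209 ≈ 541.43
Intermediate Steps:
Y = 492
-5348/(Y/4266 - 2798/280) = -5348/(492/4266 - 2798/280) = -5348/(492*(1/4266) - 2798*1/280) = -5348/(82/711 - 1399/140) = -5348/(-983209/99540) = -5348*(-99540/983209) = 532339920/983209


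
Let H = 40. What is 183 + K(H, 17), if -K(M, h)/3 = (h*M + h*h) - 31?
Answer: -2631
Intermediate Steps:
K(M, h) = 93 - 3*h**2 - 3*M*h (K(M, h) = -3*((h*M + h*h) - 31) = -3*((M*h + h**2) - 31) = -3*((h**2 + M*h) - 31) = -3*(-31 + h**2 + M*h) = 93 - 3*h**2 - 3*M*h)
183 + K(H, 17) = 183 + (93 - 3*17**2 - 3*40*17) = 183 + (93 - 3*289 - 2040) = 183 + (93 - 867 - 2040) = 183 - 2814 = -2631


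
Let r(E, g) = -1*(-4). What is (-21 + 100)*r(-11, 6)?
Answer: 316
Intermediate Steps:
r(E, g) = 4
(-21 + 100)*r(-11, 6) = (-21 + 100)*4 = 79*4 = 316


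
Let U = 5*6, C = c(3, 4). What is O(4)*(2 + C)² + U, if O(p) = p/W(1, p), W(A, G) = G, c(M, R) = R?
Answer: 66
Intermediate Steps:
C = 4
O(p) = 1 (O(p) = p/p = 1)
U = 30
O(4)*(2 + C)² + U = 1*(2 + 4)² + 30 = 1*6² + 30 = 1*36 + 30 = 36 + 30 = 66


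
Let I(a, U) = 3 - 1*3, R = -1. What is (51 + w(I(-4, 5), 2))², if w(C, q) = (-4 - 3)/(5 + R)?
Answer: 38809/16 ≈ 2425.6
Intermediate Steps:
I(a, U) = 0 (I(a, U) = 3 - 3 = 0)
w(C, q) = -7/4 (w(C, q) = (-4 - 3)/(5 - 1) = -7/4)
(51 + w(I(-4, 5), 2))² = (51 - 7/4)² = (197/4)² = 38809/16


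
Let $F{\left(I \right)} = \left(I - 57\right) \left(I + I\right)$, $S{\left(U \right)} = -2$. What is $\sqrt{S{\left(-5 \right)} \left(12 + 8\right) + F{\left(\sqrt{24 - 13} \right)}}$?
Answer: $\sqrt{-18 - 114 \sqrt{11}} \approx 19.902 i$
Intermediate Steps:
$F{\left(I \right)} = 2 I \left(-57 + I\right)$ ($F{\left(I \right)} = \left(-57 + I\right) 2 I = 2 I \left(-57 + I\right)$)
$\sqrt{S{\left(-5 \right)} \left(12 + 8\right) + F{\left(\sqrt{24 - 13} \right)}} = \sqrt{- 2 \left(12 + 8\right) + 2 \sqrt{24 - 13} \left(-57 + \sqrt{24 - 13}\right)} = \sqrt{\left(-2\right) 20 + 2 \sqrt{11} \left(-57 + \sqrt{11}\right)} = \sqrt{-40 + 2 \sqrt{11} \left(-57 + \sqrt{11}\right)}$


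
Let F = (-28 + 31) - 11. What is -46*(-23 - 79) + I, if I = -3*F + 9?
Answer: 4725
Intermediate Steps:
F = -8 (F = 3 - 11 = -8)
I = 33 (I = -3*(-8) + 9 = 24 + 9 = 33)
-46*(-23 - 79) + I = -46*(-23 - 79) + 33 = -46*(-102) + 33 = 4692 + 33 = 4725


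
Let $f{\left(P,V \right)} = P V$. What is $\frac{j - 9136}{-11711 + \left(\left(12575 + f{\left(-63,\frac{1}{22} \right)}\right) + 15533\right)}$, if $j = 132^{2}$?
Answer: $\frac{182336}{360671} \approx 0.50555$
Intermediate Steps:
$j = 17424$
$\frac{j - 9136}{-11711 + \left(\left(12575 + f{\left(-63,\frac{1}{22} \right)}\right) + 15533\right)} = \frac{17424 - 9136}{-11711 + \left(\left(12575 - \frac{63}{22}\right) + 15533\right)} = \frac{8288}{-11711 + \left(\left(12575 - \frac{63}{22}\right) + 15533\right)} = \frac{8288}{-11711 + \left(\frac{276587}{22} + 15533\right)} = \frac{8288}{-11711 + \frac{618313}{22}} = \frac{8288}{\frac{360671}{22}} = 8288 \cdot \frac{22}{360671} = \frac{182336}{360671}$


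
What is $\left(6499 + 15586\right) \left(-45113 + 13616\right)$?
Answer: $-695611245$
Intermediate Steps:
$\left(6499 + 15586\right) \left(-45113 + 13616\right) = 22085 \left(-31497\right) = -695611245$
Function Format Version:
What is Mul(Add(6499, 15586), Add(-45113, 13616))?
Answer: -695611245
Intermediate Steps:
Mul(Add(6499, 15586), Add(-45113, 13616)) = Mul(22085, -31497) = -695611245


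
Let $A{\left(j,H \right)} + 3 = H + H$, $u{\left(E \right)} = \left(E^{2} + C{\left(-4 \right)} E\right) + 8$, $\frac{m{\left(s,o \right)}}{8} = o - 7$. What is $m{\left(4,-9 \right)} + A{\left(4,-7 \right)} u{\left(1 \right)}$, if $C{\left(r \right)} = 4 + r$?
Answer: $-281$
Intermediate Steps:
$m{\left(s,o \right)} = -56 + 8 o$ ($m{\left(s,o \right)} = 8 \left(o - 7\right) = 8 \left(-7 + o\right) = -56 + 8 o$)
$u{\left(E \right)} = 8 + E^{2}$ ($u{\left(E \right)} = \left(E^{2} + \left(4 - 4\right) E\right) + 8 = \left(E^{2} + 0 E\right) + 8 = \left(E^{2} + 0\right) + 8 = E^{2} + 8 = 8 + E^{2}$)
$A{\left(j,H \right)} = -3 + 2 H$ ($A{\left(j,H \right)} = -3 + \left(H + H\right) = -3 + 2 H$)
$m{\left(4,-9 \right)} + A{\left(4,-7 \right)} u{\left(1 \right)} = \left(-56 + 8 \left(-9\right)\right) + \left(-3 + 2 \left(-7\right)\right) \left(8 + 1^{2}\right) = \left(-56 - 72\right) + \left(-3 - 14\right) \left(8 + 1\right) = -128 - 153 = -281$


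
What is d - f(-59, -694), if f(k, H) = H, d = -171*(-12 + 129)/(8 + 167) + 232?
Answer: 142043/175 ≈ 811.67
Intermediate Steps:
d = 20593/175 (d = -20007/175 + 232 = 20593/175 ≈ 117.67)
d - f(-59, -694) = 20593/175 - 1*(-694) = 20593/175 + 694 = 142043/175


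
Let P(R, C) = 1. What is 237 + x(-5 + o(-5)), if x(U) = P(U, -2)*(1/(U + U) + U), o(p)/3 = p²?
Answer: 42981/140 ≈ 307.01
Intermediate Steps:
o(p) = 3*p²
x(U) = U + 1/(2*U) (x(U) = 1*(1/(U + U) + U) = 1*(1/(2*U) + U) = 1*(U + 1/(2*U)) = U + 1/(2*U))
237 + x(-5 + o(-5)) = 237 + ((-5 + 3*(-5)²) + 1/(2*(-5 + 3*(-5)²))) = 237 + ((-5 + 3*25) + 1/(2*(-5 + 3*25))) = 237 + ((-5 + 75) + 1/(2*(-5 + 75))) = 237 + (70 + (½)/70) = 237 + (70 + (½)*(1/70)) = 237 + (70 + 1/140) = 237 + 9801/140 = 42981/140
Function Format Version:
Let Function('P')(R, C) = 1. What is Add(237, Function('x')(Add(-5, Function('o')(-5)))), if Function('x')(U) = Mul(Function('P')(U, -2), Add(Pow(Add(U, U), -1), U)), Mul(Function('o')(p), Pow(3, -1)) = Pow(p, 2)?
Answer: Rational(42981, 140) ≈ 307.01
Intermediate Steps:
Function('o')(p) = Mul(3, Pow(p, 2))
Function('x')(U) = Add(U, Mul(Rational(1, 2), Pow(U, -1))) (Function('x')(U) = Mul(1, Add(Pow(Add(U, U), -1), U)) = Mul(1, Add(Pow(Mul(2, U), -1), U)) = Mul(1, Add(Mul(Rational(1, 2), Pow(U, -1)), U)) = Mul(1, Add(U, Mul(Rational(1, 2), Pow(U, -1)))) = Add(U, Mul(Rational(1, 2), Pow(U, -1))))
Add(237, Function('x')(Add(-5, Function('o')(-5)))) = Add(237, Add(Add(-5, Mul(3, Pow(-5, 2))), Mul(Rational(1, 2), Pow(Add(-5, Mul(3, Pow(-5, 2))), -1)))) = Add(237, Add(Add(-5, Mul(3, 25)), Mul(Rational(1, 2), Pow(Add(-5, Mul(3, 25)), -1)))) = Add(237, Add(Add(-5, 75), Mul(Rational(1, 2), Pow(Add(-5, 75), -1)))) = Add(237, Add(70, Mul(Rational(1, 2), Pow(70, -1)))) = Add(237, Add(70, Mul(Rational(1, 2), Rational(1, 70)))) = Add(237, Add(70, Rational(1, 140))) = Add(237, Rational(9801, 140)) = Rational(42981, 140)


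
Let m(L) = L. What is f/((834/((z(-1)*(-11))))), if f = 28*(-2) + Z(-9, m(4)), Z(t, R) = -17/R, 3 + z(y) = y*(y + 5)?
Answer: -18557/3336 ≈ -5.5627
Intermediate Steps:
z(y) = -3 + y*(5 + y) (z(y) = -3 + y*(y + 5) = -3 + y*(5 + y))
f = -241/4 (f = 28*(-2) - 17/4 = -56 - 17*¼ = -56 - 17/4 = -241/4 ≈ -60.250)
f/((834/((z(-1)*(-11))))) = -241/(4*(834/(((-3 + (-1)² + 5*(-1))*(-11))))) = -241/(4*(834/(((-3 + 1 - 5)*(-11))))) = -241/(4*(834/((-7*(-11))))) = -241/(4*(834/77)) = -241/(4*(834*(1/77))) = -241/(4*834/77) = -241/4*77/834 = -18557/3336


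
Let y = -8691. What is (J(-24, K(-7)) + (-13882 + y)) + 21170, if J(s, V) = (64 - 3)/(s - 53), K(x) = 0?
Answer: -108092/77 ≈ -1403.8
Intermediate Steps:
J(s, V) = 61/(-53 + s)
(J(-24, K(-7)) + (-13882 + y)) + 21170 = (61/(-53 - 24) + (-13882 - 8691)) + 21170 = (61/(-77) - 22573) + 21170 = (61*(-1/77) - 22573) + 21170 = (-61/77 - 22573) + 21170 = -1738182/77 + 21170 = -108092/77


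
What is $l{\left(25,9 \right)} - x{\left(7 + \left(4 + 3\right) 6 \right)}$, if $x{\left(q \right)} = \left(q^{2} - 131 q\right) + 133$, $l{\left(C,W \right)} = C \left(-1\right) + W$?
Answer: $3869$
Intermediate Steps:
$l{\left(C,W \right)} = W - C$ ($l{\left(C,W \right)} = - C + W = W - C$)
$x{\left(q \right)} = 133 + q^{2} - 131 q$
$l{\left(25,9 \right)} - x{\left(7 + \left(4 + 3\right) 6 \right)} = \left(9 - 25\right) - \left(133 + \left(7 + \left(4 + 3\right) 6\right)^{2} - 131 \left(7 + \left(4 + 3\right) 6\right)\right) = \left(9 - 25\right) - \left(133 + \left(7 + 7 \cdot 6\right)^{2} - 131 \left(7 + 7 \cdot 6\right)\right) = -16 - \left(133 + \left(7 + 42\right)^{2} - 131 \left(7 + 42\right)\right) = -16 - \left(133 + 49^{2} - 6419\right) = -16 - \left(133 + 2401 - 6419\right) = -16 - -3885 = -16 + 3885 = 3869$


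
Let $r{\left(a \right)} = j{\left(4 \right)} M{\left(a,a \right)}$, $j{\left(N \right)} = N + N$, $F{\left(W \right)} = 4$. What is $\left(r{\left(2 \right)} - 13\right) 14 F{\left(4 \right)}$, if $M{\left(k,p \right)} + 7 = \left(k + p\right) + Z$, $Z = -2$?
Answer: $-2968$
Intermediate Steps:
$M{\left(k,p \right)} = -9 + k + p$ ($M{\left(k,p \right)} = -7 - \left(2 - k - p\right) = -7 + \left(-2 + k + p\right) = -9 + k + p$)
$j{\left(N \right)} = 2 N$
$r{\left(a \right)} = -72 + 16 a$ ($r{\left(a \right)} = 2 \cdot 4 \left(-9 + a + a\right) = 8 \left(-9 + 2 a\right) = -72 + 16 a$)
$\left(r{\left(2 \right)} - 13\right) 14 F{\left(4 \right)} = \left(\left(-72 + 16 \cdot 2\right) - 13\right) 14 \cdot 4 = \left(\left(-72 + 32\right) - 13\right) 14 \cdot 4 = \left(-40 - 13\right) 14 \cdot 4 = \left(-53\right) 14 \cdot 4 = \left(-742\right) 4 = -2968$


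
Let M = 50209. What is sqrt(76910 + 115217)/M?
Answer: sqrt(192127)/50209 ≈ 0.0087300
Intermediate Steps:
sqrt(76910 + 115217)/M = sqrt(76910 + 115217)/50209 = sqrt(192127)*(1/50209) = sqrt(192127)/50209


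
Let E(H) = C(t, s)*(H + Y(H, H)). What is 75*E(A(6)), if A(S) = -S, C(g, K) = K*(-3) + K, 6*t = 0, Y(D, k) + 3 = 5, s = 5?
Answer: 3000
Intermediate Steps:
Y(D, k) = 2 (Y(D, k) = -3 + 5 = 2)
t = 0 (t = (⅙)*0 = 0)
C(g, K) = -2*K (C(g, K) = -3*K + K = -2*K)
E(H) = -20 - 10*H (E(H) = (-2*5)*(H + 2) = -10*(2 + H) = -20 - 10*H)
75*E(A(6)) = 75*(-20 - (-10)*6) = 75*(-20 - 10*(-6)) = 75*(-20 + 60) = 75*40 = 3000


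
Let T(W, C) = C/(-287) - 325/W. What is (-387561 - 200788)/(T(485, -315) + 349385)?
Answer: -2339863973/1389505845 ≈ -1.6840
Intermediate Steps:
T(W, C) = -325/W - C/287 (T(W, C) = C*(-1/287) - 325/W = -C/287 - 325/W = -325/W - C/287)
(-387561 - 200788)/(T(485, -315) + 349385) = (-387561 - 200788)/((-325/485 - 1/287*(-315)) + 349385) = -588349/((-325*1/485 + 45/41) + 349385) = -588349/((-65/97 + 45/41) + 349385) = -588349/(1700/3977 + 349385) = -588349/1389505845/3977 = -588349*3977/1389505845 = -2339863973/1389505845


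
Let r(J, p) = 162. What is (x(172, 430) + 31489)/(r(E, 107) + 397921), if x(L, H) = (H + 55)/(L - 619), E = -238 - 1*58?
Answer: 14075098/177943101 ≈ 0.079099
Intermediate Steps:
E = -296 (E = -238 - 58 = -296)
x(L, H) = (55 + H)/(-619 + L)
(x(172, 430) + 31489)/(r(E, 107) + 397921) = ((55 + 430)/(-619 + 172) + 31489)/(162 + 397921) = (485/(-447) + 31489)/398083 = (-1/447*485 + 31489)*(1/398083) = (-485/447 + 31489)*(1/398083) = (14075098/447)*(1/398083) = 14075098/177943101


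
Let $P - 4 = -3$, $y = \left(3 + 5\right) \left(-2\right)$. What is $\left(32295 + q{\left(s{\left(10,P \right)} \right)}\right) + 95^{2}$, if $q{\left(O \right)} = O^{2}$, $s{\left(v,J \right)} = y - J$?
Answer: $41609$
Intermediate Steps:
$y = -16$ ($y = 8 \left(-2\right) = -16$)
$P = 1$ ($P = 4 - 3 = 1$)
$s{\left(v,J \right)} = -16 - J$
$\left(32295 + q{\left(s{\left(10,P \right)} \right)}\right) + 95^{2} = \left(32295 + \left(-16 - 1\right)^{2}\right) + 95^{2} = \left(32295 + \left(-16 - 1\right)^{2}\right) + 9025 = \left(32295 + \left(-17\right)^{2}\right) + 9025 = \left(32295 + 289\right) + 9025 = 32584 + 9025 = 41609$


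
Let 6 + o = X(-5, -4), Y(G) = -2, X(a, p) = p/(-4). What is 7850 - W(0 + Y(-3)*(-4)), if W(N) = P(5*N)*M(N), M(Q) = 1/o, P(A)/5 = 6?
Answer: 7856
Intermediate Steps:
P(A) = 30 (P(A) = 5*6 = 30)
X(a, p) = -p/4 (X(a, p) = p*(-1/4) = -p/4)
o = -5 (o = -6 - 1/4*(-4) = -6 + 1 = -5)
M(Q) = -1/5 (M(Q) = 1/(-5) = -1/5)
W(N) = -6 (W(N) = 30*(-1/5) = -6)
7850 - W(0 + Y(-3)*(-4)) = 7850 - 1*(-6) = 7850 + 6 = 7856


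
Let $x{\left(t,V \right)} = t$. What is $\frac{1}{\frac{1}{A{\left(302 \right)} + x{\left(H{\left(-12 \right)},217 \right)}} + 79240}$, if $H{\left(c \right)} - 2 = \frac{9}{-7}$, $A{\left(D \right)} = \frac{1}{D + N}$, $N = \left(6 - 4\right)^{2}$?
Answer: $\frac{1537}{121794022} \approx 1.262 \cdot 10^{-5}$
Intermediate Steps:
$N = 4$ ($N = 2^{2} = 4$)
$A{\left(D \right)} = \frac{1}{4 + D}$ ($A{\left(D \right)} = \frac{1}{D + 4} = \frac{1}{4 + D}$)
$H{\left(c \right)} = \frac{5}{7}$ ($H{\left(c \right)} = 2 + \frac{9}{-7} = 2 + 9 \left(- \frac{1}{7}\right) = 2 - \frac{9}{7} = \frac{5}{7}$)
$\frac{1}{\frac{1}{A{\left(302 \right)} + x{\left(H{\left(-12 \right)},217 \right)}} + 79240} = \frac{1}{\frac{1}{\frac{1}{4 + 302} + \frac{5}{7}} + 79240} = \frac{1}{\frac{1}{\frac{1}{306} + \frac{5}{7}} + 79240} = \frac{1}{\frac{1}{\frac{1537}{2142}} + 79240} = \frac{1}{\frac{2142}{1537} + 79240} = \frac{1}{\frac{121794022}{1537}} = \frac{1537}{121794022}$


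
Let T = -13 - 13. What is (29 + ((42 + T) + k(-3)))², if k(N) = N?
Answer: 1764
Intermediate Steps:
T = -26
(29 + ((42 + T) + k(-3)))² = (29 + ((42 - 26) - 3))² = (29 + (16 - 3))² = (29 + 13)² = 42² = 1764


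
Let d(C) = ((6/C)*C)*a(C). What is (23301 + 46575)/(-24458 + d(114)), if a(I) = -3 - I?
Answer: -17469/6290 ≈ -2.7773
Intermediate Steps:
d(C) = -18 - 6*C (d(C) = ((6/C)*C)*(-3 - C) = 6*(-3 - C) = -18 - 6*C)
(23301 + 46575)/(-24458 + d(114)) = (23301 + 46575)/(-24458 + (-18 - 6*114)) = 69876/(-24458 + (-18 - 684)) = 69876/(-24458 - 702) = 69876/(-25160) = 69876*(-1/25160) = -17469/6290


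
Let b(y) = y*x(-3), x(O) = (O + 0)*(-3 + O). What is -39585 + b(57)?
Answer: -38559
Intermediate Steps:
x(O) = O*(-3 + O)
b(y) = 18*y (b(y) = y*(-3*(-3 - 3)) = y*(-3*(-6)) = y*18 = 18*y)
-39585 + b(57) = -39585 + 18*57 = -39585 + 1026 = -38559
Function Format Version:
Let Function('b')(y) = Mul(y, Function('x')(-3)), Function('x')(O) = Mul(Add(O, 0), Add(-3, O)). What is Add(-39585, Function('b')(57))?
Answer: -38559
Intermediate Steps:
Function('x')(O) = Mul(O, Add(-3, O))
Function('b')(y) = Mul(18, y) (Function('b')(y) = Mul(y, Mul(-3, Add(-3, -3))) = Mul(y, Mul(-3, -6)) = Mul(y, 18) = Mul(18, y))
Add(-39585, Function('b')(57)) = Add(-39585, Mul(18, 57)) = Add(-39585, 1026) = -38559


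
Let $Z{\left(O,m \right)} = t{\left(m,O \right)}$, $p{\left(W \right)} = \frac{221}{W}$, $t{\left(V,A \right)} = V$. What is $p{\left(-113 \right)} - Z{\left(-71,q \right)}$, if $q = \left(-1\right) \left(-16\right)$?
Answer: $- \frac{2029}{113} \approx -17.956$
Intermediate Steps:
$q = 16$
$Z{\left(O,m \right)} = m$
$p{\left(-113 \right)} - Z{\left(-71,q \right)} = \frac{221}{-113} - 16 = 221 \left(- \frac{1}{113}\right) - 16 = - \frac{221}{113} - 16 = - \frac{2029}{113}$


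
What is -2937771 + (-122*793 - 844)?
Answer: -3035361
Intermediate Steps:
-2937771 + (-122*793 - 844) = -2937771 + (-96746 - 844) = -2937771 - 97590 = -3035361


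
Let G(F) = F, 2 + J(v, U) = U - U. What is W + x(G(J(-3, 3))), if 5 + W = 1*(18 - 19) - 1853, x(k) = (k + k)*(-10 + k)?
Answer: -1811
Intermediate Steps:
J(v, U) = -2 (J(v, U) = -2 + (U - U) = -2 + 0 = -2)
x(k) = 2*k*(-10 + k) (x(k) = (2*k)*(-10 + k) = 2*k*(-10 + k))
W = -1859 (W = -5 + (1*(18 - 19) - 1853) = -5 + (1*(-1) - 1853) = -5 + (-1 - 1853) = -5 - 1854 = -1859)
W + x(G(J(-3, 3))) = -1859 + 2*(-2)*(-10 - 2) = -1859 + 2*(-2)*(-12) = -1859 + 48 = -1811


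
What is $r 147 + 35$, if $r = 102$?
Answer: $15029$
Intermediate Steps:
$r 147 + 35 = 102 \cdot 147 + 35 = 14994 + 35 = 15029$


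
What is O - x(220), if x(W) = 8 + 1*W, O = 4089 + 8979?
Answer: 12840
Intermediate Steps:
O = 13068
x(W) = 8 + W
O - x(220) = 13068 - (8 + 220) = 13068 - 1*228 = 13068 - 228 = 12840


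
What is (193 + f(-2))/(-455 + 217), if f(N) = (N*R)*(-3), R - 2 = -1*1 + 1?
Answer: -205/238 ≈ -0.86134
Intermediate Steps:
R = 2 (R = 2 + (-1*1 + 1) = 2 + (-1 + 1) = 2 + 0 = 2)
f(N) = -6*N (f(N) = (N*2)*(-3) = (2*N)*(-3) = -6*N)
(193 + f(-2))/(-455 + 217) = (193 - 6*(-2))/(-455 + 217) = (193 + 12)/(-238) = 205*(-1/238) = -205/238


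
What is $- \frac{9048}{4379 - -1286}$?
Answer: $- \frac{9048}{5665} \approx -1.5972$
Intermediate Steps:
$- \frac{9048}{4379 - -1286} = - \frac{9048}{4379 + 1286} = - \frac{9048}{5665}$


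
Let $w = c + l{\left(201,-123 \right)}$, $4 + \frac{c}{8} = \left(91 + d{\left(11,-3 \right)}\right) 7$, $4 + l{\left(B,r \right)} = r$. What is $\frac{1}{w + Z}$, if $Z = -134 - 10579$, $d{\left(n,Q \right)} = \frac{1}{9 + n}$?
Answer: $- \frac{5}{28866} \approx -0.00017321$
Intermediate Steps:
$l{\left(B,r \right)} = -4 + r$
$c = \frac{25334}{5}$ ($c = -32 + 8 \left(91 + \frac{1}{9 + 11}\right) 7 = -32 + 8 \left(91 + \frac{1}{20}\right) 7 = -32 + 8 \cdot \frac{1821}{20} \cdot 7 = -32 + 8 \cdot \frac{12747}{20} = -32 + \frac{25494}{5} = \frac{25334}{5} \approx 5066.8$)
$Z = -10713$ ($Z = -134 - 10579 = -10713$)
$w = \frac{24699}{5}$ ($w = \frac{25334}{5} - 127 = \frac{24699}{5} \approx 4939.8$)
$\frac{1}{w + Z} = \frac{1}{\frac{24699}{5} - 10713} = \frac{1}{- \frac{28866}{5}} = - \frac{5}{28866}$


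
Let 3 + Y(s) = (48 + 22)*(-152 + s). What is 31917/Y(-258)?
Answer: -31917/28703 ≈ -1.1120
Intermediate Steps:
Y(s) = -10643 + 70*s (Y(s) = -3 + (48 + 22)*(-152 + s) = -3 + 70*(-152 + s) = -3 + (-10640 + 70*s) = -10643 + 70*s)
31917/Y(-258) = 31917/(-10643 + 70*(-258)) = 31917/(-10643 - 18060) = 31917/(-28703) = 31917*(-1/28703) = -31917/28703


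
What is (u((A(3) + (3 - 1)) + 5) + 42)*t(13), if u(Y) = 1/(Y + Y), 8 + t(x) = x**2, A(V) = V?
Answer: 135401/20 ≈ 6770.0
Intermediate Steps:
t(x) = -8 + x**2
u(Y) = 1/(2*Y)
(u((A(3) + (3 - 1)) + 5) + 42)*t(13) = (1/(2*((3 + (3 - 1)) + 5)) + 42)*(-8 + 13**2) = (1/(2*((3 + 2) + 5)) + 42)*(-8 + 169) = (1/(2*(5 + 5)) + 42)*161 = ((1/2)/10 + 42)*161 = ((1/2)*(1/10) + 42)*161 = (1/20 + 42)*161 = (841/20)*161 = 135401/20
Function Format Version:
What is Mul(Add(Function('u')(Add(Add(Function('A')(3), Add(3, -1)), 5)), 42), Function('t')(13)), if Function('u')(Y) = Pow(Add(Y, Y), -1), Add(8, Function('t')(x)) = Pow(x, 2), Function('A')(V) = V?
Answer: Rational(135401, 20) ≈ 6770.0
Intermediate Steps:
Function('t')(x) = Add(-8, Pow(x, 2))
Function('u')(Y) = Mul(Rational(1, 2), Pow(Y, -1)) (Function('u')(Y) = Pow(Mul(2, Y), -1) = Mul(Rational(1, 2), Pow(Y, -1)))
Mul(Add(Function('u')(Add(Add(Function('A')(3), Add(3, -1)), 5)), 42), Function('t')(13)) = Mul(Add(Mul(Rational(1, 2), Pow(Add(Add(3, Add(3, -1)), 5), -1)), 42), Add(-8, Pow(13, 2))) = Mul(Add(Mul(Rational(1, 2), Pow(Add(Add(3, 2), 5), -1)), 42), Add(-8, 169)) = Mul(Add(Mul(Rational(1, 2), Pow(Add(5, 5), -1)), 42), 161) = Mul(Add(Mul(Rational(1, 2), Pow(10, -1)), 42), 161) = Mul(Add(Mul(Rational(1, 2), Rational(1, 10)), 42), 161) = Mul(Add(Rational(1, 20), 42), 161) = Mul(Rational(841, 20), 161) = Rational(135401, 20)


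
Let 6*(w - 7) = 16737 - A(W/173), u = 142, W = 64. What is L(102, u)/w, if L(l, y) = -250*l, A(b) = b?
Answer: -26469000/2902703 ≈ -9.1187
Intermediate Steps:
w = 2902703/1038 (w = 7 + (16737 - 64/173)/6 = 7 + (⅙)*(2895437/173) = 7 + 2895437/1038 = 2902703/1038 ≈ 2796.4)
L(102, u)/w = (-250*102)/(2902703/1038) = -25500*1038/2902703 = -26469000/2902703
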